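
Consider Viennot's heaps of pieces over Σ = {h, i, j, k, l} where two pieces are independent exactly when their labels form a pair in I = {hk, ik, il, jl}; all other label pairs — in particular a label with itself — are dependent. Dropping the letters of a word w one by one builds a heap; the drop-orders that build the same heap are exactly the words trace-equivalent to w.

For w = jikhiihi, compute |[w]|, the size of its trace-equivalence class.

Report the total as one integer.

7

#0=j has no predecessor
#1=i depends on [0:j]
#2=k depends on [0:j]
#3=h depends on [1:i]
#4=i depends on [3:h]
#5=i depends on [4:i]
#6=h depends on [5:i]
#7=i depends on [6:h]
sources: [0:j]
N(rest) = Σ N(rest − s) over sources s of rest; N(one piece) = 1:
  size 1 → [2]=1  [7]=1
  size 2 → [2,7]=2  [6,7]=1
  size 3 → [2,6,7]=3  [5,6,7]=1
  size 4 → [2,5,6,7]=4  [4,5,6,7]=1
  size 5 → [2,4,5,6,7]=5  [3,4,5,6,7]=1
  size 6 → [1,3,4,5,6,7]=1  [2,3,4,5,6,7]=6
  first=0(j) contributes 7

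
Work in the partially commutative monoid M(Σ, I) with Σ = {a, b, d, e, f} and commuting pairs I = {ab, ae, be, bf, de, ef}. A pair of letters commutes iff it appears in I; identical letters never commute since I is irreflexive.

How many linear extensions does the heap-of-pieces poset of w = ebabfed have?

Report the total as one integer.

126

#0=e has no predecessor
#1=b has no predecessor
#2=a has no predecessor
#3=b depends on [1:b]
#4=f depends on [2:a]
#5=e depends on [0:e]
#6=d depends on [3:b, 4:f]
sources: [0:e, 1:b, 2:a]
N(rest) = Σ N(rest − s) over sources s of rest; N(one piece) = 1:
  size 1 → [5]=1  [6]=1
  size 2 → [0,5]=1  [3,6]=1  [4,6]=1  [5,6]=2
  size 3 → [0,5,6]=3  [1,3,6]=1  [2,4,6]=1  [3,4,6]=2  [3,5,6]=3  [4,5,6]=3
  size 4 → [0,3,5,6]=6  [0,4,5,6]=6  [1,3,4,6]=3  [1,3,5,6]=4  [2,3,4,6]=3  [2,4,5,6]=4  [3,4,5,6]=8
  size 5 → [0,1,3,5,6]=10  [0,2,4,5,6]=10  [0,3,4,5,6]=20  [1,2,3,4,6]=6  [1,3,4,5,6]=15  [2,3,4,5,6]=15
  first=0(e) contributes 36
  first=1(b) contributes 45
  first=2(a) contributes 45
|[w]| = 126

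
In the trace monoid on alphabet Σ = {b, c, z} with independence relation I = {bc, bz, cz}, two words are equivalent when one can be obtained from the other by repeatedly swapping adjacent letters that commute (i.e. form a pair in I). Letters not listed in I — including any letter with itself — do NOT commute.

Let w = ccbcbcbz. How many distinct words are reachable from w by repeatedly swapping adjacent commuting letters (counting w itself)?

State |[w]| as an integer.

280

drop 0:c onto floor
drop 1:c onto {0:c}
drop 2:b onto floor
drop 3:c onto {1:c}
drop 4:b onto {2:b}
drop 5:c onto {3:c}
drop 6:b onto {4:b}
drop 7:z onto floor
ground layer = {0:c, 2:b, 7:z}
drop-orders for the pieces not yet dropped (sum over which currently-grounded one goes next):
  1 to go: {5} 1  {6} 1  {7} 1
  2 to go: {3,5} 1  {4,6} 1  {5,6} 2  {5,7} 2  {6,7} 2
  3 to go: {1,3,5} 1  {2,4,6} 1  {3,5,6} 3  {3,5,7} 3  {4,5,6} 3  {4,6,7} 3  {5,6,7} 6
  4 to go: {0,1,3,5} 1  {1,3,5,6} 4  {1,3,5,7} 4  {2,4,5,6} 4  {2,4,6,7} 4  {3,4,5,6} 6  {3,5,6,7} 12  {4,5,6,7} 12
  5 to go: {0,1,3,5,6} 5  {0,1,3,5,7} 5  {1,3,4,5,6} 10  {1,3,5,6,7} 20  {2,3,4,5,6} 10  {2,4,5,6,7} 20  {3,4,5,6,7} 30
  6 to go: {0,1,3,4,5,6} 15  {0,1,3,5,6,7} 30  {1,2,3,4,5,6} 20  {1,3,4,5,6,7} 60  {2,3,4,5,6,7} 60
  if 0:c drops first: 140 orders
  if 2:b drops first: 105 orders
  if 7:z drops first: 35 orders
heap linearizations: 280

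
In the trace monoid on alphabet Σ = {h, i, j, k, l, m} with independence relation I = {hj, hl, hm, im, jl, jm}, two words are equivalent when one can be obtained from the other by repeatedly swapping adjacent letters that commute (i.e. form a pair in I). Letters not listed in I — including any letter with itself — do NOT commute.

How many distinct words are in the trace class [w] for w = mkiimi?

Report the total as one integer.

4

piece 0:m — minimal
piece 1:k rests on {0:m}
piece 2:i rests on {1:k}
piece 3:i rests on {2:i}
piece 4:m rests on {1:k}
piece 5:i rests on {3:i}
minimal pieces: {0:m}
ways to finish when only these pieces remain (= sum over removing one remaining piece with nothing left below it):
  1 left: {4}→1  {5}→1
  2 left: {3,5}→1  {4,5}→2
  3 left: {2,3,5}→1  {3,4,5}→3
  4 left: {2,3,4,5}→4
  placing 0:m first → 4 extensions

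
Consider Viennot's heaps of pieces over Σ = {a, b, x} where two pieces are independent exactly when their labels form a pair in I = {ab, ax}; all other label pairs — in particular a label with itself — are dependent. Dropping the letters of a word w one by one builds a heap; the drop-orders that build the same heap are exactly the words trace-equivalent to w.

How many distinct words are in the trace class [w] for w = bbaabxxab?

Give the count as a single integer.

piece 0:b — minimal
piece 1:b rests on {0:b}
piece 2:a — minimal
piece 3:a rests on {2:a}
piece 4:b rests on {1:b}
piece 5:x rests on {4:b}
piece 6:x rests on {5:x}
piece 7:a rests on {3:a}
piece 8:b rests on {6:x}
minimal pieces: {0:b, 2:a}
ways to finish when only these pieces remain (= sum over removing one remaining piece with nothing left below it):
  1 left: {7}→1  {8}→1
  2 left: {3,7}→1  {6,8}→1  {7,8}→2
  3 left: {2,3,7}→1  {3,7,8}→3  {5,6,8}→1  {6,7,8}→3
  4 left: {2,3,7,8}→4  {3,6,7,8}→6  {4,5,6,8}→1  {5,6,7,8}→4
  5 left: {1,4,5,6,8}→1  {2,3,6,7,8}→10  {3,5,6,7,8}→10  {4,5,6,7,8}→5
  6 left: {0,1,4,5,6,8}→1  {1,4,5,6,7,8}→6  {2,3,5,6,7,8}→20  {3,4,5,6,7,8}→15
  7 left: {0,1,4,5,6,7,8}→7  {1,3,4,5,6,7,8}→21  {2,3,4,5,6,7,8}→35
  placing 0:b first → 56 extensions
  placing 2:a first → 28 extensions
total linear extensions = 84

84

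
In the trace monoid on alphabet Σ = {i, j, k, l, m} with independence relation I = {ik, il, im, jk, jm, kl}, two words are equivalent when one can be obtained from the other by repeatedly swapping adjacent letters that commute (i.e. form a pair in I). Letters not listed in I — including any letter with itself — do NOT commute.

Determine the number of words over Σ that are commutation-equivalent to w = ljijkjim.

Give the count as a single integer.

#0=l has no predecessor
#1=j depends on [0:l]
#2=i depends on [1:j]
#3=j depends on [2:i]
#4=k has no predecessor
#5=j depends on [3:j]
#6=i depends on [5:j]
#7=m depends on [0:l, 4:k]
sources: [0:l, 4:k]
N(rest) = Σ N(rest − s) over sources s of rest; N(one piece) = 1:
  size 1 → [6]=1  [7]=1
  size 2 → [4,7]=1  [5,6]=1  [6,7]=2
  size 3 → [3,5,6]=1  [4,6,7]=3  [5,6,7]=3
  size 4 → [2,3,5,6]=1  [3,5,6,7]=4  [4,5,6,7]=6
  size 5 → [1,2,3,5,6]=1  [2,3,5,6,7]=5  [3,4,5,6,7]=10
  size 6 → [1,2,3,5,6,7]=6  [2,3,4,5,6,7]=15
  first=0(l) contributes 21
  first=4(k) contributes 6
|[w]| = 27

27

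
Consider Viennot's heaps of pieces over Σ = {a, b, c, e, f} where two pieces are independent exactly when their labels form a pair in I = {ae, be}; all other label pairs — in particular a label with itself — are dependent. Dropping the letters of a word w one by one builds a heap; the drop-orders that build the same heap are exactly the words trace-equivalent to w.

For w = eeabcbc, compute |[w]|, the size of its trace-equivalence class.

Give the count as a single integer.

drop 0:e onto floor
drop 1:e onto {0:e}
drop 2:a onto floor
drop 3:b onto {2:a}
drop 4:c onto {1:e, 3:b}
drop 5:b onto {4:c}
drop 6:c onto {5:b}
ground layer = {0:e, 2:a}
drop-orders for the pieces not yet dropped (sum over which currently-grounded one goes next):
  1 to go: {6} 1
  2 to go: {5,6} 1
  3 to go: {4,5,6} 1
  4 to go: {1,4,5,6} 1  {3,4,5,6} 1
  5 to go: {0,1,4,5,6} 1  {1,3,4,5,6} 2  {2,3,4,5,6} 1
  if 0:e drops first: 3 orders
  if 2:a drops first: 3 orders
heap linearizations: 6

6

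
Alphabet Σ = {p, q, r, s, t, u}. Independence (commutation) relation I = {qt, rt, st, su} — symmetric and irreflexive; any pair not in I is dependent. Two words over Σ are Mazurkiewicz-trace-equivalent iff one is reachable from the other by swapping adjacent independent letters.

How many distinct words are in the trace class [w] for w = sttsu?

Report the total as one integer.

10

piece 0:s — minimal
piece 1:t — minimal
piece 2:t rests on {1:t}
piece 3:s rests on {0:s}
piece 4:u rests on {2:t}
minimal pieces: {0:s, 1:t}
ways to finish when only these pieces remain (= sum over removing one remaining piece with nothing left below it):
  1 left: {3}→1  {4}→1
  2 left: {0,3}→1  {2,4}→1  {3,4}→2
  3 left: {0,3,4}→3  {1,2,4}→1  {2,3,4}→3
  placing 0:s first → 4 extensions
  placing 1:t first → 6 extensions
total linear extensions = 10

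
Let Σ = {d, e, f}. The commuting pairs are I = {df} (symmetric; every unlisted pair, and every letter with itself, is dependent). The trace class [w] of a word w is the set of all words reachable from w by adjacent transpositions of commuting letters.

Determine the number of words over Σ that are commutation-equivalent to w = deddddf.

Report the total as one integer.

5

0(d) covers ∅
1(e) covers 0:d
2(d) covers 1:e
3(d) covers 2:d
4(d) covers 3:d
5(d) covers 4:d
6(f) covers 1:e
floor of heap: 0:d
completions by unplaced set U, small U first (add the entries for U minus each lowest piece of U):
  |U|=1: {5}:1  {6}:1
  |U|=2: {4,5}:1  {5,6}:2
  |U|=3: {3,4,5}:1  {4,5,6}:3
  |U|=4: {2,3,4,5}:1  {3,4,5,6}:4
  |U|=5: {2,3,4,5,6}:5
  start at 0(d): 5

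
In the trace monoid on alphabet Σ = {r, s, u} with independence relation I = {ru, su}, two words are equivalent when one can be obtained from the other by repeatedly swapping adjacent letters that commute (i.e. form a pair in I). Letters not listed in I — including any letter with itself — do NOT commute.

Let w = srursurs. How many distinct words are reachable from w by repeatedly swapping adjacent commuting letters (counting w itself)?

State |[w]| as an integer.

28

0(s) covers ∅
1(r) covers 0:s
2(u) covers ∅
3(r) covers 1:r
4(s) covers 3:r
5(u) covers 2:u
6(r) covers 4:s
7(s) covers 6:r
floor of heap: 0:s, 2:u
completions by unplaced set U, small U first (add the entries for U minus each lowest piece of U):
  |U|=1: {5}:1  {7}:1
  |U|=2: {2,5}:1  {5,7}:2  {6,7}:1
  |U|=3: {2,5,7}:3  {4,6,7}:1  {5,6,7}:3
  |U|=4: {2,5,6,7}:6  {3,4,6,7}:1  {4,5,6,7}:4
  |U|=5: {1,3,4,6,7}:1  {2,4,5,6,7}:10  {3,4,5,6,7}:5
  |U|=6: {0,1,3,4,6,7}:1  {1,3,4,5,6,7}:6  {2,3,4,5,6,7}:15
  start at 0(s): 21
  start at 2(u): 7
sum over floor = 28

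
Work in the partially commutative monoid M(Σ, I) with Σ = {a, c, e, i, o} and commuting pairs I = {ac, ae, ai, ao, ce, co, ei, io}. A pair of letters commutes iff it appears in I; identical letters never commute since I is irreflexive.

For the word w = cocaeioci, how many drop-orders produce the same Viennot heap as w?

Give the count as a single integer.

504

piece 0:c — minimal
piece 1:o — minimal
piece 2:c rests on {0:c}
piece 3:a — minimal
piece 4:e rests on {1:o}
piece 5:i rests on {2:c}
piece 6:o rests on {4:e}
piece 7:c rests on {5:i}
piece 8:i rests on {7:c}
minimal pieces: {0:c, 1:o, 3:a}
ways to finish when only these pieces remain (= sum over removing one remaining piece with nothing left below it):
  1 left: {3}→1  {6}→1  {8}→1
  2 left: {3,6}→2  {3,8}→2  {4,6}→1  {6,8}→2  {7,8}→1
  3 left: {1,4,6}→1  {3,4,6}→3  {3,6,8}→6  {3,7,8}→3  {4,6,8}→3  {5,7,8}→1  {6,7,8}→3
  4 left: {1,3,4,6}→4  {1,4,6,8}→4  {2,5,7,8}→1  {3,4,6,8}→12  {3,5,7,8}→4  {3,6,7,8}→12  {4,6,7,8}→6  {5,6,7,8}→4
  5 left: {0,2,5,7,8}→1  {1,3,4,6,8}→20  {1,4,6,7,8}→10  {2,3,5,7,8}→5  {2,5,6,7,8}→5  {3,4,6,7,8}→30  {3,5,6,7,8}→20  {4,5,6,7,8}→10
  6 left: {0,2,3,5,7,8}→6  {0,2,5,6,7,8}→6  {1,3,4,6,7,8}→60  {1,4,5,6,7,8}→20  {2,3,5,6,7,8}→30  {2,4,5,6,7,8}→15  {3,4,5,6,7,8}→60
  7 left: {0,2,3,5,6,7,8}→42  {0,2,4,5,6,7,8}→21  {1,2,4,5,6,7,8}→35  {1,3,4,5,6,7,8}→140  {2,3,4,5,6,7,8}→105
  placing 0:c first → 280 extensions
  placing 1:o first → 168 extensions
  placing 3:a first → 56 extensions
total linear extensions = 504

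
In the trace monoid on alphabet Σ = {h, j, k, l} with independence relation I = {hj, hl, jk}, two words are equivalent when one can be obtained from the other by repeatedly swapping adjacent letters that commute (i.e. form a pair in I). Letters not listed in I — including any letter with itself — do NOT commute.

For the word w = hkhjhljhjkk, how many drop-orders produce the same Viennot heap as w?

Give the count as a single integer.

209

piece 0:h — minimal
piece 1:k rests on {0:h}
piece 2:h rests on {1:k}
piece 3:j — minimal
piece 4:h rests on {2:h}
piece 5:l rests on {1:k, 3:j}
piece 6:j rests on {5:l}
piece 7:h rests on {4:h}
piece 8:j rests on {6:j}
piece 9:k rests on {5:l, 7:h}
piece 10:k rests on {9:k}
minimal pieces: {0:h, 3:j}
ways to finish when only these pieces remain (= sum over removing one remaining piece with nothing left below it):
  1 left: {8}→1  {10}→1
  2 left: {6,8}→1  {8,10}→2  {9,10}→1
  3 left: {6,8,10}→3  {7,9,10}→1  {8,9,10}→3
  4 left: {4,7,9,10}→1  {6,8,9,10}→6  {7,8,9,10}→4
  5 left: {2,4,7,9,10}→1  {4,7,8,9,10}→5  {5,6,8,9,10}→6  {6,7,8,9,10}→10
  6 left: {2,4,7,8,9,10}→6  {3,5,6,8,9,10}→6  {4,6,7,8,9,10}→15  {5,6,7,8,9,10}→16
  7 left: {2,4,6,7,8,9,10}→21  {3,5,6,7,8,9,10}→22  {4,5,6,7,8,9,10}→31
  8 left: {2,4,5,6,7,8,9,10}→52  {3,4,5,6,7,8,9,10}→53
  9 left: {1,2,4,5,6,7,8,9,10}→52  {2,3,4,5,6,7,8,9,10}→105
  placing 0:h first → 157 extensions
  placing 3:j first → 52 extensions
total linear extensions = 209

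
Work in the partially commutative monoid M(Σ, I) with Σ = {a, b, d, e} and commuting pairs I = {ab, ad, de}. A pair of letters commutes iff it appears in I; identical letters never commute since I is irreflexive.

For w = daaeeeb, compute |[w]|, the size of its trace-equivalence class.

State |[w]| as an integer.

6

#0=d has no predecessor
#1=a has no predecessor
#2=a depends on [1:a]
#3=e depends on [2:a]
#4=e depends on [3:e]
#5=e depends on [4:e]
#6=b depends on [0:d, 5:e]
sources: [0:d, 1:a]
N(rest) = Σ N(rest − s) over sources s of rest; N(one piece) = 1:
  size 1 → [6]=1
  size 2 → [0,6]=1  [5,6]=1
  size 3 → [0,5,6]=2  [4,5,6]=1
  size 4 → [0,4,5,6]=3  [3,4,5,6]=1
  size 5 → [0,3,4,5,6]=4  [2,3,4,5,6]=1
  first=0(d) contributes 1
  first=1(a) contributes 5
|[w]| = 6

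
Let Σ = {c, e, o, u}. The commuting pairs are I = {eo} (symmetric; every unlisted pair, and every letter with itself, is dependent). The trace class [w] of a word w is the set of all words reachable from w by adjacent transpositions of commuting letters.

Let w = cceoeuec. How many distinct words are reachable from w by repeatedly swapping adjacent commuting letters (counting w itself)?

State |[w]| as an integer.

3

drop 0:c onto floor
drop 1:c onto {0:c}
drop 2:e onto {1:c}
drop 3:o onto {1:c}
drop 4:e onto {2:e}
drop 5:u onto {3:o, 4:e}
drop 6:e onto {5:u}
drop 7:c onto {6:e}
ground layer = {0:c}
drop-orders for the pieces not yet dropped (sum over which currently-grounded one goes next):
  1 to go: {7} 1
  2 to go: {6,7} 1
  3 to go: {5,6,7} 1
  4 to go: {3,5,6,7} 1  {4,5,6,7} 1
  5 to go: {2,4,5,6,7} 1  {3,4,5,6,7} 2
  6 to go: {2,3,4,5,6,7} 3
  if 0:c drops first: 3 orders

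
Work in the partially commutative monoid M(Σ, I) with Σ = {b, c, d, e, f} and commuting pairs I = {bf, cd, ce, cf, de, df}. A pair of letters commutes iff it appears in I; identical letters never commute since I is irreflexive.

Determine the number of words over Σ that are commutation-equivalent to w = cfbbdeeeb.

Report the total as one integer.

17

drop 0:c onto floor
drop 1:f onto floor
drop 2:b onto {0:c}
drop 3:b onto {2:b}
drop 4:d onto {3:b}
drop 5:e onto {1:f, 3:b}
drop 6:e onto {5:e}
drop 7:e onto {6:e}
drop 8:b onto {4:d, 7:e}
ground layer = {0:c, 1:f}
drop-orders for the pieces not yet dropped (sum over which currently-grounded one goes next):
  1 to go: {8} 1
  2 to go: {4,8} 1  {7,8} 1
  3 to go: {4,7,8} 2  {6,7,8} 1
  4 to go: {4,6,7,8} 3  {5,6,7,8} 1
  5 to go: {1,5,6,7,8} 1  {4,5,6,7,8} 4
  6 to go: {1,4,5,6,7,8} 5  {3,4,5,6,7,8} 4
  7 to go: {1,3,4,5,6,7,8} 9  {2,3,4,5,6,7,8} 4
  if 0:c drops first: 13 orders
  if 1:f drops first: 4 orders
heap linearizations: 17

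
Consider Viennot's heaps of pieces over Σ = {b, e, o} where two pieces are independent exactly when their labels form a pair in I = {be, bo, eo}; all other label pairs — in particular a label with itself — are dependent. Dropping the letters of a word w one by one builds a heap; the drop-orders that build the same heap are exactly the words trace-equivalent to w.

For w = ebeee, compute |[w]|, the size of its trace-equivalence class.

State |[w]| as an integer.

piece 0:e — minimal
piece 1:b — minimal
piece 2:e rests on {0:e}
piece 3:e rests on {2:e}
piece 4:e rests on {3:e}
minimal pieces: {0:e, 1:b}
ways to finish when only these pieces remain (= sum over removing one remaining piece with nothing left below it):
  1 left: {1}→1  {4}→1
  2 left: {1,4}→2  {3,4}→1
  3 left: {1,3,4}→3  {2,3,4}→1
  placing 0:e first → 4 extensions
  placing 1:b first → 1 extensions
total linear extensions = 5

5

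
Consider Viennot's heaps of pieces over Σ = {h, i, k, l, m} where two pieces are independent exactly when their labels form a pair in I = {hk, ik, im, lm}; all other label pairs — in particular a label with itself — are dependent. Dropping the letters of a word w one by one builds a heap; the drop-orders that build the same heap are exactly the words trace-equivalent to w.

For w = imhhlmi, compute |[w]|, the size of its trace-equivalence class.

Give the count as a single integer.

0(i) covers ∅
1(m) covers ∅
2(h) covers 0:i, 1:m
3(h) covers 2:h
4(l) covers 3:h
5(m) covers 3:h
6(i) covers 4:l
floor of heap: 0:i, 1:m
completions by unplaced set U, small U first (add the entries for U minus each lowest piece of U):
  |U|=1: {5}:1  {6}:1
  |U|=2: {4,6}:1  {5,6}:2
  |U|=3: {4,5,6}:3
  |U|=4: {3,4,5,6}:3
  |U|=5: {2,3,4,5,6}:3
  start at 0(i): 3
  start at 1(m): 3
sum over floor = 6

6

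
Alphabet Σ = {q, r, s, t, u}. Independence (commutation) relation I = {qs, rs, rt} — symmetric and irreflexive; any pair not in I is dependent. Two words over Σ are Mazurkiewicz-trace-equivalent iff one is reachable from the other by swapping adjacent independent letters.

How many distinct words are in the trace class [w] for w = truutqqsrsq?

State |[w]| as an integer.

30

0(t) covers ∅
1(r) covers ∅
2(u) covers 0:t, 1:r
3(u) covers 2:u
4(t) covers 3:u
5(q) covers 4:t
6(q) covers 5:q
7(s) covers 4:t
8(r) covers 6:q
9(s) covers 7:s
10(q) covers 8:r
floor of heap: 0:t, 1:r
completions by unplaced set U, small U first (add the entries for U minus each lowest piece of U):
  |U|=1: {9}:1  {10}:1
  |U|=2: {7,9}:1  {8,10}:1  {9,10}:2
  |U|=3: {6,8,10}:1  {7,9,10}:3  {8,9,10}:3
  |U|=4: {5,6,8,10}:1  {6,8,9,10}:4  {7,8,9,10}:6
  |U|=5: {5,6,8,9,10}:5  {6,7,8,9,10}:10
  |U|=6: {5,6,7,8,9,10}:15
  |U|=7: {4,5,6,7,8,9,10}:15
  |U|=8: {3,4,5,6,7,8,9,10}:15
  |U|=9: {2,3,4,5,6,7,8,9,10}:15
  start at 0(t): 15
  start at 1(r): 15
sum over floor = 30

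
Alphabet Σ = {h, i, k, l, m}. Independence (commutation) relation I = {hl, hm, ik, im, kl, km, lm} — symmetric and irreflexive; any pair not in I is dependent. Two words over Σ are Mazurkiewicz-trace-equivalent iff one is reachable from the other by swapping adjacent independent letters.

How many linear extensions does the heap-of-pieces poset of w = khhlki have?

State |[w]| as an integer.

9

drop 0:k onto floor
drop 1:h onto {0:k}
drop 2:h onto {1:h}
drop 3:l onto floor
drop 4:k onto {2:h}
drop 5:i onto {2:h, 3:l}
ground layer = {0:k, 3:l}
drop-orders for the pieces not yet dropped (sum over which currently-grounded one goes next):
  1 to go: {4} 1  {5} 1
  2 to go: {3,5} 1  {4,5} 2
  3 to go: {2,4,5} 2  {3,4,5} 3
  4 to go: {1,2,4,5} 2  {2,3,4,5} 5
  if 0:k drops first: 7 orders
  if 3:l drops first: 2 orders
heap linearizations: 9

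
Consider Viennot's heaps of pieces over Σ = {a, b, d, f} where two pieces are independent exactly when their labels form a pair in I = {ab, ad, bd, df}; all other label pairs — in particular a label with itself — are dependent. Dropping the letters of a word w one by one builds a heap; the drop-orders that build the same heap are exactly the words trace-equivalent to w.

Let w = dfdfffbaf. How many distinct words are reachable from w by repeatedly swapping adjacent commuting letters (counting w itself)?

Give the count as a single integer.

72

#0=d has no predecessor
#1=f has no predecessor
#2=d depends on [0:d]
#3=f depends on [1:f]
#4=f depends on [3:f]
#5=f depends on [4:f]
#6=b depends on [5:f]
#7=a depends on [5:f]
#8=f depends on [6:b, 7:a]
sources: [0:d, 1:f]
N(rest) = Σ N(rest − s) over sources s of rest; N(one piece) = 1:
  size 1 → [2]=1  [8]=1
  size 2 → [0,2]=1  [2,8]=2  [6,8]=1  [7,8]=1
  size 3 → [0,2,8]=3  [2,6,8]=3  [2,7,8]=3  [6,7,8]=2
  size 4 → [0,2,6,8]=6  [0,2,7,8]=6  [2,6,7,8]=8  [5,6,7,8]=2
  size 5 → [0,2,6,7,8]=20  [2,5,6,7,8]=10  [4,5,6,7,8]=2
  size 6 → [0,2,5,6,7,8]=30  [2,4,5,6,7,8]=12  [3,4,5,6,7,8]=2
  size 7 → [0,2,4,5,6,7,8]=42  [1,3,4,5,6,7,8]=2  [2,3,4,5,6,7,8]=14
  first=0(d) contributes 16
  first=1(f) contributes 56
|[w]| = 72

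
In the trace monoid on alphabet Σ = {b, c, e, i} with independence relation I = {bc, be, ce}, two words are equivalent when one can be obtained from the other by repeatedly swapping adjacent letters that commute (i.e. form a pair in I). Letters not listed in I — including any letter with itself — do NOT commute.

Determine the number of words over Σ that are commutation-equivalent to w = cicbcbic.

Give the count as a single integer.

piece 0:c — minimal
piece 1:i rests on {0:c}
piece 2:c rests on {1:i}
piece 3:b rests on {1:i}
piece 4:c rests on {2:c}
piece 5:b rests on {3:b}
piece 6:i rests on {4:c, 5:b}
piece 7:c rests on {6:i}
minimal pieces: {0:c}
ways to finish when only these pieces remain (= sum over removing one remaining piece with nothing left below it):
  1 left: {7}→1
  2 left: {6,7}→1
  3 left: {4,6,7}→1  {5,6,7}→1
  4 left: {2,4,6,7}→1  {3,5,6,7}→1  {4,5,6,7}→2
  5 left: {2,4,5,6,7}→3  {3,4,5,6,7}→3
  6 left: {2,3,4,5,6,7}→6
  placing 0:c first → 6 extensions

6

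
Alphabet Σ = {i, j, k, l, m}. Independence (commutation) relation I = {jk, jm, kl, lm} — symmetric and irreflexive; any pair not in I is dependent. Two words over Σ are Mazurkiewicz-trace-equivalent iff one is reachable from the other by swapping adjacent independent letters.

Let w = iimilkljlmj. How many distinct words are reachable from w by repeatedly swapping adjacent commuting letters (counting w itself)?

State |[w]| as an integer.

0(i) covers ∅
1(i) covers 0:i
2(m) covers 1:i
3(i) covers 2:m
4(l) covers 3:i
5(k) covers 3:i
6(l) covers 4:l
7(j) covers 6:l
8(l) covers 7:j
9(m) covers 5:k
10(j) covers 8:l
floor of heap: 0:i
completions by unplaced set U, small U first (add the entries for U minus each lowest piece of U):
  |U|=1: {9}:1  {10}:1
  |U|=2: {5,9}:1  {8,10}:1  {9,10}:2
  |U|=3: {5,9,10}:3  {7,8,10}:1  {8,9,10}:3
  |U|=4: {5,8,9,10}:6  {6,7,8,10}:1  {7,8,9,10}:4
  |U|=5: {4,6,7,8,10}:1  {5,7,8,9,10}:10  {6,7,8,9,10}:5
  |U|=6: {4,6,7,8,9,10}:6  {5,6,7,8,9,10}:15
  |U|=7: {4,5,6,7,8,9,10}:21
  |U|=8: {3,4,5,6,7,8,9,10}:21
  |U|=9: {2,3,4,5,6,7,8,9,10}:21
  start at 0(i): 21

21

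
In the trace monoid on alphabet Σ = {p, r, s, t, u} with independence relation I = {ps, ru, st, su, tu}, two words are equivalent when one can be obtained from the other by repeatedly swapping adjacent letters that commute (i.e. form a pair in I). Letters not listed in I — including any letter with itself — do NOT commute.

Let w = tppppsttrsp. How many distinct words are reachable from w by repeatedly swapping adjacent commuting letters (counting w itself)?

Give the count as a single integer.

drop 0:t onto floor
drop 1:p onto {0:t}
drop 2:p onto {1:p}
drop 3:p onto {2:p}
drop 4:p onto {3:p}
drop 5:s onto floor
drop 6:t onto {4:p}
drop 7:t onto {6:t}
drop 8:r onto {5:s, 7:t}
drop 9:s onto {8:r}
drop 10:p onto {8:r}
ground layer = {0:t, 5:s}
drop-orders for the pieces not yet dropped (sum over which currently-grounded one goes next):
  1 to go: {9} 1  {10} 1
  2 to go: {9,10} 2
  3 to go: {8,9,10} 2
  4 to go: {5,8,9,10} 2  {7,8,9,10} 2
  5 to go: {5,7,8,9,10} 4  {6,7,8,9,10} 2
  6 to go: {4,6,7,8,9,10} 2  {5,6,7,8,9,10} 6
  7 to go: {3,4,6,7,8,9,10} 2  {4,5,6,7,8,9,10} 8
  8 to go: {2,3,4,6,7,8,9,10} 2  {3,4,5,6,7,8,9,10} 10
  9 to go: {1,2,3,4,6,7,8,9,10} 2  {2,3,4,5,6,7,8,9,10} 12
  if 0:t drops first: 14 orders
  if 5:s drops first: 2 orders
heap linearizations: 16

16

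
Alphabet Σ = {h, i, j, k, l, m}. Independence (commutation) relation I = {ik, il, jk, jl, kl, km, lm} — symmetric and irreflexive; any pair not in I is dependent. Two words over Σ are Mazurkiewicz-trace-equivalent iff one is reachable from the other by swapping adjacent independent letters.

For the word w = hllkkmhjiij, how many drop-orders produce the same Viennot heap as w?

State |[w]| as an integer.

#0=h has no predecessor
#1=l depends on [0:h]
#2=l depends on [1:l]
#3=k depends on [0:h]
#4=k depends on [3:k]
#5=m depends on [0:h]
#6=h depends on [2:l, 4:k, 5:m]
#7=j depends on [6:h]
#8=i depends on [7:j]
#9=i depends on [8:i]
#10=j depends on [9:i]
sources: [0:h]
N(rest) = Σ N(rest − s) over sources s of rest; N(one piece) = 1:
  size 1 → [10]=1
  size 2 → [9,10]=1
  size 3 → [8,9,10]=1
  size 4 → [7,8,9,10]=1
  size 5 → [6,7,8,9,10]=1
  size 6 → [2,6,7,8,9,10]=1  [4,6,7,8,9,10]=1  [5,6,7,8,9,10]=1
  size 7 → [1,2,6,7,8,9,10]=1  [2,4,6,7,8,9,10]=2  [2,5,6,7,8,9,10]=2  [3,4,6,7,8,9,10]=1  [4,5,6,7,8,9,10]=2
  size 8 → [1,2,4,6,7,8,9,10]=3  [1,2,5,6,7,8,9,10]=3  [2,3,4,6,7,8,9,10]=3  [2,4,5,6,7,8,9,10]=6  [3,4,5,6,7,8,9,10]=3
  size 9 → [1,2,3,4,6,7,8,9,10]=6  [1,2,4,5,6,7,8,9,10]=12  [2,3,4,5,6,7,8,9,10]=12
  first=0(h) contributes 30

30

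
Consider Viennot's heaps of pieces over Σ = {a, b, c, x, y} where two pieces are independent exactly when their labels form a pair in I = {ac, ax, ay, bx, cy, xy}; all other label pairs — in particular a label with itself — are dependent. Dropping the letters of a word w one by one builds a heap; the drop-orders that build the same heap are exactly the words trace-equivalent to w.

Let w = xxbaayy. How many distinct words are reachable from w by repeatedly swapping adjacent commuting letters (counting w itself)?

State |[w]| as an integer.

piece 0:x — minimal
piece 1:x rests on {0:x}
piece 2:b — minimal
piece 3:a rests on {2:b}
piece 4:a rests on {3:a}
piece 5:y rests on {2:b}
piece 6:y rests on {5:y}
minimal pieces: {0:x, 2:b}
ways to finish when only these pieces remain (= sum over removing one remaining piece with nothing left below it):
  1 left: {1}→1  {4}→1  {6}→1
  2 left: {0,1}→1  {1,4}→2  {1,6}→2  {3,4}→1  {4,6}→2  {5,6}→1
  3 left: {0,1,4}→3  {0,1,6}→3  {1,3,4}→3  {1,4,6}→6  {1,5,6}→3  {3,4,6}→3  {4,5,6}→3
  4 left: {0,1,3,4}→6  {0,1,4,6}→12  {0,1,5,6}→6  {1,3,4,6}→12  {1,4,5,6}→12  {3,4,5,6}→6
  5 left: {0,1,3,4,6}→30  {0,1,4,5,6}→30  {1,3,4,5,6}→30  {2,3,4,5,6}→6
  placing 0:x first → 36 extensions
  placing 2:b first → 90 extensions
total linear extensions = 126

126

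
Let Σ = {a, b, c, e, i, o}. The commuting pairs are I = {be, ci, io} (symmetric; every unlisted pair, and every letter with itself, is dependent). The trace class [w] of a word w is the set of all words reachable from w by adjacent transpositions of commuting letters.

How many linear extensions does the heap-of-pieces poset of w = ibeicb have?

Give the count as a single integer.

4

#0=i has no predecessor
#1=b depends on [0:i]
#2=e depends on [0:i]
#3=i depends on [1:b, 2:e]
#4=c depends on [1:b, 2:e]
#5=b depends on [3:i, 4:c]
sources: [0:i]
N(rest) = Σ N(rest − s) over sources s of rest; N(one piece) = 1:
  size 1 → [5]=1
  size 2 → [3,5]=1  [4,5]=1
  size 3 → [3,4,5]=2
  size 4 → [1,3,4,5]=2  [2,3,4,5]=2
  first=0(i) contributes 4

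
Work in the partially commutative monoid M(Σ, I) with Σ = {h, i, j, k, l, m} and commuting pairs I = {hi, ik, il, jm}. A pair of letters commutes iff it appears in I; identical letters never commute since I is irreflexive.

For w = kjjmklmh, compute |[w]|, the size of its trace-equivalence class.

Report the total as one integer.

0(k) covers ∅
1(j) covers 0:k
2(j) covers 1:j
3(m) covers 0:k
4(k) covers 2:j, 3:m
5(l) covers 4:k
6(m) covers 5:l
7(h) covers 6:m
floor of heap: 0:k
completions by unplaced set U, small U first (add the entries for U minus each lowest piece of U):
  |U|=1: {7}:1
  |U|=2: {6,7}:1
  |U|=3: {5,6,7}:1
  |U|=4: {4,5,6,7}:1
  |U|=5: {2,4,5,6,7}:1  {3,4,5,6,7}:1
  |U|=6: {1,2,4,5,6,7}:1  {2,3,4,5,6,7}:2
  start at 0(k): 3

3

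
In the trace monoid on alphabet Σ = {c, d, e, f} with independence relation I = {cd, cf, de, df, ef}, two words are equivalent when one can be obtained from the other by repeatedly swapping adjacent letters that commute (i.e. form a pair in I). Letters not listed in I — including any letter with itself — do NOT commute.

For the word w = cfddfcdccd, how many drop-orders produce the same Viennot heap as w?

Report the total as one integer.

piece 0:c — minimal
piece 1:f — minimal
piece 2:d — minimal
piece 3:d rests on {2:d}
piece 4:f rests on {1:f}
piece 5:c rests on {0:c}
piece 6:d rests on {3:d}
piece 7:c rests on {5:c}
piece 8:c rests on {7:c}
piece 9:d rests on {6:d}
minimal pieces: {0:c, 1:f, 2:d}
ways to finish when only these pieces remain (= sum over removing one remaining piece with nothing left below it):
  1 left: {4}→1  {8}→1  {9}→1
  2 left: {1,4}→1  {4,8}→2  {4,9}→2  {6,9}→1  {7,8}→1  {8,9}→2
  3 left: {1,4,8}→3  {1,4,9}→3  {3,6,9}→1  {4,6,9}→3  {4,7,8}→3  {4,8,9}→6  {5,7,8}→1  {6,8,9}→3  {7,8,9}→3
  4 left: {0,5,7,8}→1  {1,4,6,9}→6  {1,4,7,8}→6  {1,4,8,9}→12  {2,3,6,9}→1  {3,4,6,9}→4  {3,6,8,9}→4  {4,5,7,8}→4  {4,6,8,9}→12  {4,7,8,9}→12  {5,7,8,9}→4  {6,7,8,9}→6
  5 left: {0,4,5,7,8}→5  {0,5,7,8,9}→5  {1,3,4,6,9}→10  {1,4,5,7,8}→10  {1,4,6,8,9}→30  {1,4,7,8,9}→30  {2,3,4,6,9}→5  {2,3,6,8,9}→5  {3,4,6,8,9}→20  {3,6,7,8,9}→10  {4,5,7,8,9}→20  {4,6,7,8,9}→30  {5,6,7,8,9}→10
  6 left: {0,1,4,5,7,8}→15  {0,4,5,7,8,9}→30  {0,5,6,7,8,9}→15  {1,2,3,4,6,9}→15  {1,3,4,6,8,9}→60  {1,4,5,7,8,9}→60  {1,4,6,7,8,9}→90  {2,3,4,6,8,9}→30  {2,3,6,7,8,9}→15  {3,4,6,7,8,9}→60  {3,5,6,7,8,9}→20  {4,5,6,7,8,9}→60
  7 left: {0,1,4,5,7,8,9}→105  {0,3,5,6,7,8,9}→35  {0,4,5,6,7,8,9}→105  {1,2,3,4,6,8,9}→105  {1,3,4,6,7,8,9}→210  {1,4,5,6,7,8,9}→210  {2,3,4,6,7,8,9}→105  {2,3,5,6,7,8,9}→35  {3,4,5,6,7,8,9}→140
  8 left: {0,1,4,5,6,7,8,9}→420  {0,2,3,5,6,7,8,9}→70  {0,3,4,5,6,7,8,9}→280  {1,2,3,4,6,7,8,9}→420  {1,3,4,5,6,7,8,9}→560  {2,3,4,5,6,7,8,9}→280
  placing 0:c first → 1260 extensions
  placing 1:f first → 630 extensions
  placing 2:d first → 1260 extensions
total linear extensions = 3150

3150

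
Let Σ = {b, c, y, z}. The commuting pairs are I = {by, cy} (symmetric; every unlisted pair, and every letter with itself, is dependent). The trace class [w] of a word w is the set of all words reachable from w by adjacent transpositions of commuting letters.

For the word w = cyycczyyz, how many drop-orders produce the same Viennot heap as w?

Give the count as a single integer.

0(c) covers ∅
1(y) covers ∅
2(y) covers 1:y
3(c) covers 0:c
4(c) covers 3:c
5(z) covers 2:y, 4:c
6(y) covers 5:z
7(y) covers 6:y
8(z) covers 7:y
floor of heap: 0:c, 1:y
completions by unplaced set U, small U first (add the entries for U minus each lowest piece of U):
  |U|=1: {8}:1
  |U|=2: {7,8}:1
  |U|=3: {6,7,8}:1
  |U|=4: {5,6,7,8}:1
  |U|=5: {2,5,6,7,8}:1  {4,5,6,7,8}:1
  |U|=6: {1,2,5,6,7,8}:1  {2,4,5,6,7,8}:2  {3,4,5,6,7,8}:1
  |U|=7: {0,3,4,5,6,7,8}:1  {1,2,4,5,6,7,8}:3  {2,3,4,5,6,7,8}:3
  start at 0(c): 6
  start at 1(y): 4
sum over floor = 10

10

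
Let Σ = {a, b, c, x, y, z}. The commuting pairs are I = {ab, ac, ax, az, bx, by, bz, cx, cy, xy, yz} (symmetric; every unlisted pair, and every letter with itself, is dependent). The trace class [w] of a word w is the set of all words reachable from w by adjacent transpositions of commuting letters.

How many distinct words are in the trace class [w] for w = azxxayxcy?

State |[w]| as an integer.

504

drop 0:a onto floor
drop 1:z onto floor
drop 2:x onto {1:z}
drop 3:x onto {2:x}
drop 4:a onto {0:a}
drop 5:y onto {4:a}
drop 6:x onto {3:x}
drop 7:c onto {1:z}
drop 8:y onto {5:y}
ground layer = {0:a, 1:z}
drop-orders for the pieces not yet dropped (sum over which currently-grounded one goes next):
  1 to go: {6} 1  {7} 1  {8} 1
  2 to go: {3,6} 1  {5,8} 1  {6,7} 2  {6,8} 2  {7,8} 2
  3 to go: {2,3,6} 1  {3,6,7} 3  {3,6,8} 3  {4,5,8} 1  {5,6,8} 3  {5,7,8} 3  {6,7,8} 6
  4 to go: {0,4,5,8} 1  {2,3,6,7} 4  {2,3,6,8} 4  {3,5,6,8} 6  {3,6,7,8} 12  {4,5,6,8} 4  {4,5,7,8} 4  {5,6,7,8} 12
  5 to go: {0,4,5,6,8} 5  {0,4,5,7,8} 5  {1,2,3,6,7} 4  {2,3,5,6,8} 10  {2,3,6,7,8} 20  {3,4,5,6,8} 10  {3,5,6,7,8} 30  {4,5,6,7,8} 20
  6 to go: {0,3,4,5,6,8} 15  {0,4,5,6,7,8} 30  {1,2,3,6,7,8} 24  {2,3,4,5,6,8} 20  {2,3,5,6,7,8} 60  {3,4,5,6,7,8} 60
  7 to go: {0,2,3,4,5,6,8} 35  {0,3,4,5,6,7,8} 105  {1,2,3,5,6,7,8} 84  {2,3,4,5,6,7,8} 140
  if 0:a drops first: 224 orders
  if 1:z drops first: 280 orders
heap linearizations: 504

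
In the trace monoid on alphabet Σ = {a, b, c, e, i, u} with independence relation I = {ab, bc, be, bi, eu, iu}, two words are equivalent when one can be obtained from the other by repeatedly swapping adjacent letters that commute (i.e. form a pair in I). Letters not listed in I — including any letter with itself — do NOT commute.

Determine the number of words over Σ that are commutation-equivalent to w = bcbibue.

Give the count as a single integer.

34

#0=b has no predecessor
#1=c has no predecessor
#2=b depends on [0:b]
#3=i depends on [1:c]
#4=b depends on [2:b]
#5=u depends on [1:c, 4:b]
#6=e depends on [3:i]
sources: [0:b, 1:c]
N(rest) = Σ N(rest − s) over sources s of rest; N(one piece) = 1:
  size 1 → [5]=1  [6]=1
  size 2 → [3,6]=1  [4,5]=1  [5,6]=2
  size 3 → [2,4,5]=1  [3,5,6]=3  [4,5,6]=3
  size 4 → [0,2,4,5]=1  [1,3,5,6]=3  [2,4,5,6]=4  [3,4,5,6]=6
  size 5 → [0,2,4,5,6]=5  [1,3,4,5,6]=9  [2,3,4,5,6]=10
  first=0(b) contributes 19
  first=1(c) contributes 15
|[w]| = 34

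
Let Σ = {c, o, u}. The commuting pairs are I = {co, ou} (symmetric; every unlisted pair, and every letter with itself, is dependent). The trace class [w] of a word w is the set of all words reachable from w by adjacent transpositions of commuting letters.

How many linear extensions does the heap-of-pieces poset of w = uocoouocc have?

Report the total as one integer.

126

#0=u has no predecessor
#1=o has no predecessor
#2=c depends on [0:u]
#3=o depends on [1:o]
#4=o depends on [3:o]
#5=u depends on [2:c]
#6=o depends on [4:o]
#7=c depends on [5:u]
#8=c depends on [7:c]
sources: [0:u, 1:o]
N(rest) = Σ N(rest − s) over sources s of rest; N(one piece) = 1:
  size 1 → [6]=1  [8]=1
  size 2 → [4,6]=1  [6,8]=2  [7,8]=1
  size 3 → [3,4,6]=1  [4,6,8]=3  [5,7,8]=1  [6,7,8]=3
  size 4 → [1,3,4,6]=1  [2,5,7,8]=1  [3,4,6,8]=4  [4,6,7,8]=6  [5,6,7,8]=4
  size 5 → [0,2,5,7,8]=1  [1,3,4,6,8]=5  [2,5,6,7,8]=5  [3,4,6,7,8]=10  [4,5,6,7,8]=10
  size 6 → [0,2,5,6,7,8]=6  [1,3,4,6,7,8]=15  [2,4,5,6,7,8]=15  [3,4,5,6,7,8]=20
  size 7 → [0,2,4,5,6,7,8]=21  [1,3,4,5,6,7,8]=35  [2,3,4,5,6,7,8]=35
  first=0(u) contributes 70
  first=1(o) contributes 56
|[w]| = 126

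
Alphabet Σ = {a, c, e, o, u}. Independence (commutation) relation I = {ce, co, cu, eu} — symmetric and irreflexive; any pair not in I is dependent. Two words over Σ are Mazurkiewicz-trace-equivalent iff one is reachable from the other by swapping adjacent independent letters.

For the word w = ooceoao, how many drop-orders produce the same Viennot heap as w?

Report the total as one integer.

drop 0:o onto floor
drop 1:o onto {0:o}
drop 2:c onto floor
drop 3:e onto {1:o}
drop 4:o onto {3:e}
drop 5:a onto {2:c, 4:o}
drop 6:o onto {5:a}
ground layer = {0:o, 2:c}
drop-orders for the pieces not yet dropped (sum over which currently-grounded one goes next):
  1 to go: {6} 1
  2 to go: {5,6} 1
  3 to go: {2,5,6} 1  {4,5,6} 1
  4 to go: {2,4,5,6} 2  {3,4,5,6} 1
  5 to go: {1,3,4,5,6} 1  {2,3,4,5,6} 3
  if 0:o drops first: 4 orders
  if 2:c drops first: 1 orders
heap linearizations: 5

5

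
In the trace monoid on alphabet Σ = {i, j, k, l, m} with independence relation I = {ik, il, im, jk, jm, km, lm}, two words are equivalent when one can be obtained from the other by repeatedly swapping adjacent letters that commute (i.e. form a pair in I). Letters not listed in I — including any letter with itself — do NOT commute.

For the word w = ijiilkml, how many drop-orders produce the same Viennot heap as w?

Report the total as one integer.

drop 0:i onto floor
drop 1:j onto {0:i}
drop 2:i onto {1:j}
drop 3:i onto {2:i}
drop 4:l onto {1:j}
drop 5:k onto {4:l}
drop 6:m onto floor
drop 7:l onto {5:k}
ground layer = {0:i, 6:m}
drop-orders for the pieces not yet dropped (sum over which currently-grounded one goes next):
  1 to go: {3} 1  {6} 1  {7} 1
  2 to go: {2,3} 1  {3,6} 2  {3,7} 2  {5,7} 1  {6,7} 2
  3 to go: {2,3,6} 3  {2,3,7} 3  {3,5,7} 3  {3,6,7} 6  {4,5,7} 1  {5,6,7} 3
  4 to go: {2,3,5,7} 6  {2,3,6,7} 12  {3,4,5,7} 4  {3,5,6,7} 12  {4,5,6,7} 4
  5 to go: {2,3,4,5,7} 10  {2,3,5,6,7} 30  {3,4,5,6,7} 20
  6 to go: {1,2,3,4,5,7} 10  {2,3,4,5,6,7} 60
  if 0:i drops first: 70 orders
  if 6:m drops first: 10 orders
heap linearizations: 80

80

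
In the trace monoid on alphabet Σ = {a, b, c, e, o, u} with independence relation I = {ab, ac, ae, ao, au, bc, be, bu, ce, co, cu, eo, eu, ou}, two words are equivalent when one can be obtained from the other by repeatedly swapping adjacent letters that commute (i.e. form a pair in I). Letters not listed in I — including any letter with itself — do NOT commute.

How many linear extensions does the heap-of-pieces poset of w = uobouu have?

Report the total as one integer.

20

#0=u has no predecessor
#1=o has no predecessor
#2=b depends on [1:o]
#3=o depends on [2:b]
#4=u depends on [0:u]
#5=u depends on [4:u]
sources: [0:u, 1:o]
N(rest) = Σ N(rest − s) over sources s of rest; N(one piece) = 1:
  size 1 → [3]=1  [5]=1
  size 2 → [2,3]=1  [3,5]=2  [4,5]=1
  size 3 → [0,4,5]=1  [1,2,3]=1  [2,3,5]=3  [3,4,5]=3
  size 4 → [0,3,4,5]=4  [1,2,3,5]=4  [2,3,4,5]=6
  first=0(u) contributes 10
  first=1(o) contributes 10
|[w]| = 20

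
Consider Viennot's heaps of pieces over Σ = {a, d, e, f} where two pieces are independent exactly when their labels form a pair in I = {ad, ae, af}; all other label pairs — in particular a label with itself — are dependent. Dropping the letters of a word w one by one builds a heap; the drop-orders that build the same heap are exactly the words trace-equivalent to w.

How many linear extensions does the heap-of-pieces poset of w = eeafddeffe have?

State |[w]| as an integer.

drop 0:e onto floor
drop 1:e onto {0:e}
drop 2:a onto floor
drop 3:f onto {1:e}
drop 4:d onto {3:f}
drop 5:d onto {4:d}
drop 6:e onto {5:d}
drop 7:f onto {6:e}
drop 8:f onto {7:f}
drop 9:e onto {8:f}
ground layer = {0:e, 2:a}
drop-orders for the pieces not yet dropped (sum over which currently-grounded one goes next):
  1 to go: {2} 1  {9} 1
  2 to go: {2,9} 2  {8,9} 1
  3 to go: {2,8,9} 3  {7,8,9} 1
  4 to go: {2,7,8,9} 4  {6,7,8,9} 1
  5 to go: {2,6,7,8,9} 5  {5,6,7,8,9} 1
  6 to go: {2,5,6,7,8,9} 6  {4,5,6,7,8,9} 1
  7 to go: {2,4,5,6,7,8,9} 7  {3,4,5,6,7,8,9} 1
  8 to go: {1,3,4,5,6,7,8,9} 1  {2,3,4,5,6,7,8,9} 8
  if 0:e drops first: 9 orders
  if 2:a drops first: 1 orders
heap linearizations: 10

10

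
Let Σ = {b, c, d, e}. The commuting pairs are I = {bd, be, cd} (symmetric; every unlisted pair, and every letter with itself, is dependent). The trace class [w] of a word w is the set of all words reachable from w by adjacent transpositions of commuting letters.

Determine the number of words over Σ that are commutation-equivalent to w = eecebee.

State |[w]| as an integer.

#0=e has no predecessor
#1=e depends on [0:e]
#2=c depends on [1:e]
#3=e depends on [2:c]
#4=b depends on [2:c]
#5=e depends on [3:e]
#6=e depends on [5:e]
sources: [0:e]
N(rest) = Σ N(rest − s) over sources s of rest; N(one piece) = 1:
  size 1 → [4]=1  [6]=1
  size 2 → [4,6]=2  [5,6]=1
  size 3 → [3,5,6]=1  [4,5,6]=3
  size 4 → [3,4,5,6]=4
  size 5 → [2,3,4,5,6]=4
  first=0(e) contributes 4

4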